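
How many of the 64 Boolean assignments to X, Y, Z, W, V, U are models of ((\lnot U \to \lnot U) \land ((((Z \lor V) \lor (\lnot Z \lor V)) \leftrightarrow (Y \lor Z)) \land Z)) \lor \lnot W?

48

Initial set: {T (((\lnot U \to \lnot U) \land ((((Z \lor V) \lor (\lnot Z \lor V)) \leftrightarrow (Y \lor Z)) \land Z)) \lor \lnot W)}.
T (((\lnot U \to \lnot U) \land ((((Z \lor V) \lor (\lnot Z \lor V)) \leftrightarrow (Y \lor Z)) \land Z)) \lor \lnot W): β-rule — branch into T ((\lnot U \to \lnot U) \land ((((Z \lor V) \lor (\lnot Z \lor V)) \leftrightarrow (Y \lor Z)) \land Z))  //  T \lnot W.
  branch 1 (add T ((\lnot U \to \lnot U) \land ((((Z \lor V) \lor (\lnot Z \lor V)) \leftrightarrow (Y \lor Z)) \land Z))):
    T ((\lnot U \to \lnot U) \land ((((Z \lor V) \lor (\lnot Z \lor V)) \leftrightarrow (Y \lor Z)) \land Z)): α-rule — add T (\lnot U \to \lnot U), T ((((Z \lor V) \lor (\lnot Z \lor V)) \leftrightarrow (Y \lor Z)) \land Z).
    T ((((Z \lor V) \lor (\lnot Z \lor V)) \leftrightarrow (Y \lor Z)) \land Z): α-rule — add T (((Z \lor V) \lor (\lnot Z \lor V)) \leftrightarrow (Y \lor Z)), T Z.
    T (\lnot U \to \lnot U): β-rule — branch into F \lnot U  //  T \lnot U.
      branch 1.1 (add F \lnot U):
        T (((Z \lor V) \lor (\lnot Z \lor V)) \leftrightarrow (Y \lor Z)): β-rule — branch into T ((Z \lor V) \lor (\lnot Z \lor V)), T (Y \lor Z)  //  F ((Z \lor V) \lor (\lnot Z \lor V)), F (Y \lor Z).
          branch 1.1.1 (add T ((Z \lor V) \lor (\lnot Z \lor V)), T (Y \lor Z)):
            T ((Z \lor V) \lor (\lnot Z \lor V)): β-rule — branch into T (Z \lor V)  //  T (\lnot Z \lor V).
              branch 1.1.1.1 (add T (Z \lor V)):
                T (Y \lor Z): β-rule — branch into T Y  //  T Z.
                  branch 1.1.1.1.1 (add T Y):
                    T (Z \lor V): β-rule — branch into T Z  //  T V.
                      branch 1.1.1.1.1.1 (add T Z):
                        ○ open, literals {U=1, Y=1, Z=1}.
                      branch 1.1.1.1.1.2 (add T V):
                        ○ open, literals {U=1, V=1, Y=1, Z=1}.
                  branch 1.1.1.1.2 (add T Z):
                    T (Z \lor V): β-rule — branch into T Z  //  T V.
                      branch 1.1.1.1.2.1 (add T Z):
                        ○ open, literals {U=1, Z=1}.
                      branch 1.1.1.1.2.2 (add T V):
                        ○ open, literals {U=1, V=1, Z=1}.
              branch 1.1.1.2 (add T (\lnot Z \lor V)):
                T (Y \lor Z): β-rule — branch into T Y  //  T Z.
                  branch 1.1.1.2.1 (add T Y):
                    T (\lnot Z \lor V): β-rule — branch into T \lnot Z  //  T V.
                      branch 1.1.1.2.1.1 (add T \lnot Z):
                        × closes — contains both Z and \lnot Z.
                      branch 1.1.1.2.1.2 (add T V):
                        ○ open, literals {U=1, V=1, Y=1, Z=1}.
                  branch 1.1.1.2.2 (add T Z):
                    T (\lnot Z \lor V): β-rule — branch into T \lnot Z  //  T V.
                      branch 1.1.1.2.2.1 (add T \lnot Z):
                        × closes — contains both Z and \lnot Z.
                      branch 1.1.1.2.2.2 (add T V):
                        ○ open, literals {U=1, V=1, Z=1}.
          branch 1.1.2 (add F ((Z \lor V) \lor (\lnot Z \lor V)), F (Y \lor Z)):
            F ((Z \lor V) \lor (\lnot Z \lor V)): α-rule — add F (Z \lor V), F (\lnot Z \lor V).
            F (Y \lor Z): α-rule — add F Y, F Z.
            × closes — contains both Z and \lnot Z.
      branch 1.2 (add T \lnot U):
        T (((Z \lor V) \lor (\lnot Z \lor V)) \leftrightarrow (Y \lor Z)): β-rule — branch into T ((Z \lor V) \lor (\lnot Z \lor V)), T (Y \lor Z)  //  F ((Z \lor V) \lor (\lnot Z \lor V)), F (Y \lor Z).
          branch 1.2.1 (add T ((Z \lor V) \lor (\lnot Z \lor V)), T (Y \lor Z)):
            T ((Z \lor V) \lor (\lnot Z \lor V)): β-rule — branch into T (Z \lor V)  //  T (\lnot Z \lor V).
              branch 1.2.1.1 (add T (Z \lor V)):
                T (Y \lor Z): β-rule — branch into T Y  //  T Z.
                  branch 1.2.1.1.1 (add T Y):
                    T (Z \lor V): β-rule — branch into T Z  //  T V.
                      branch 1.2.1.1.1.1 (add T Z):
                        ○ open, literals {U=0, Y=1, Z=1}.
                      branch 1.2.1.1.1.2 (add T V):
                        ○ open, literals {U=0, V=1, Y=1, Z=1}.
                  branch 1.2.1.1.2 (add T Z):
                    T (Z \lor V): β-rule — branch into T Z  //  T V.
                      branch 1.2.1.1.2.1 (add T Z):
                        ○ open, literals {U=0, Z=1}.
                      branch 1.2.1.1.2.2 (add T V):
                        ○ open, literals {U=0, V=1, Z=1}.
              branch 1.2.1.2 (add T (\lnot Z \lor V)):
                T (Y \lor Z): β-rule — branch into T Y  //  T Z.
                  branch 1.2.1.2.1 (add T Y):
                    T (\lnot Z \lor V): β-rule — branch into T \lnot Z  //  T V.
                      branch 1.2.1.2.1.1 (add T \lnot Z):
                        × closes — contains both Z and \lnot Z.
                      branch 1.2.1.2.1.2 (add T V):
                        ○ open, literals {U=0, V=1, Y=1, Z=1}.
                  branch 1.2.1.2.2 (add T Z):
                    T (\lnot Z \lor V): β-rule — branch into T \lnot Z  //  T V.
                      branch 1.2.1.2.2.1 (add T \lnot Z):
                        × closes — contains both Z and \lnot Z.
                      branch 1.2.1.2.2.2 (add T V):
                        ○ open, literals {U=0, V=1, Z=1}.
          branch 1.2.2 (add F ((Z \lor V) \lor (\lnot Z \lor V)), F (Y \lor Z)):
            F ((Z \lor V) \lor (\lnot Z \lor V)): α-rule — add F (Z \lor V), F (\lnot Z \lor V).
            F (Y \lor Z): α-rule — add F Y, F Z.
            × closes — contains both Z and \lnot Z.
  branch 2 (add T \lnot W):
    ○ open, literals {W=0}.
6 branches closed, 13 open.
Each open branch fixes some atoms; the unmentioned ones are free. Counting distinct full assignments: branch {U=1, Y=1, Z=1} (X, W, V) contributes 8 new; branch {U=1, V=1, Y=1, Z=1} (X, W) contributes 0 new; branch {U=1, Z=1} (X, Y, W, V) contributes 8 new; branch {U=1, V=1, Z=1} (X, Y, W) contributes 0 new; branch {U=1, V=1, Y=1, Z=1} (X, W) contributes 0 new; branch {U=1, V=1, Z=1} (X, Y, W) contributes 0 new; branch {U=0, Y=1, Z=1} (X, W, V) contributes 8 new; branch {U=0, V=1, Y=1, Z=1} (X, W) contributes 0 new; branch {U=0, Z=1} (X, Y, W, V) contributes 8 new; branch {U=0, V=1, Z=1} (X, Y, W) contributes 0 new; branch {U=0, V=1, Y=1, Z=1} (X, W) contributes 0 new; branch {U=0, V=1, Z=1} (X, Y, W) contributes 0 new; branch {W=0} (X, Y, Z, V, U) contributes 16 new. Total: 48.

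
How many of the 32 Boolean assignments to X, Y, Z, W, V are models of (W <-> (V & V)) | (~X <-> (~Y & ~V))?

Initial set: {((W <-> (V & V)) | (~X <-> (~Y & ~V)))}.
((W <-> (V & V)) | (~X <-> (~Y & ~V))): β-rule — branch into (W <-> (V & V))  //  (~X <-> (~Y & ~V)).
  branch 1 (add (W <-> (V & V))):
    (W <-> (V & V)): β-rule — branch into W, (V & V)  //  ~W, ~(V & V).
      branch 1.1 (add W, (V & V)):
        (V & V): α-rule — add V, V.
        ○ open, literals {V=T, W=T}.
      branch 1.2 (add ~W, ~(V & V)):
        ~(V & V): β-rule — branch into ~V  //  ~V.
          branch 1.2.1 (add ~V):
            ○ open, literals {V=F, W=F}.
          branch 1.2.2 (add ~V):
            ○ open, literals {V=F, W=F}.
  branch 2 (add (~X <-> (~Y & ~V))):
    (~X <-> (~Y & ~V)): β-rule — branch into ~X, (~Y & ~V)  //  ~~X, ~(~Y & ~V).
      branch 2.1 (add ~X, (~Y & ~V)):
        (~Y & ~V): α-rule — add ~Y, ~V.
        ○ open, literals {V=F, X=F, Y=F}.
      branch 2.2 (add ~~X, ~(~Y & ~V)):
        ~(~Y & ~V): β-rule — branch into ~~Y  //  ~~V.
          branch 2.2.1 (add ~~Y):
            ○ open, literals {X=T, Y=T}.
          branch 2.2.2 (add ~~V):
            ○ open, literals {V=T, X=T}.
0 branches closed, 6 open.
Each open branch fixes some atoms; the unmentioned ones are free. Counting distinct full assignments: branch {V=T, W=T} (X, Y, Z) contributes 8 new; branch {V=F, W=F} (X, Y, Z) contributes 8 new; branch {V=F, W=F} (X, Y, Z) contributes 0 new; branch {V=F, X=F, Y=F} (Z, W) contributes 2 new; branch {X=T, Y=T} (Z, W, V) contributes 4 new; branch {V=T, X=T} (Y, Z, W) contributes 2 new. Total: 24.

24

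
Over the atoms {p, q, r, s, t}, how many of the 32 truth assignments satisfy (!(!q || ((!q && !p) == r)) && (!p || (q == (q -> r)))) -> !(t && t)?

28

Initial set: {T ((!(!q || ((!q && !p) == r)) && (!p || (q == (q -> r)))) -> !(t && t))}.
T ((!(!q || ((!q && !p) == r)) && (!p || (q == (q -> r)))) -> !(t && t)): β-rule — branch into F (!(!q || ((!q && !p) == r)) && (!p || (q == (q -> r))))  //  T !(t && t).
  branch 1 (add F (!(!q || ((!q && !p) == r)) && (!p || (q == (q -> r))))):
    F (!(!q || ((!q && !p) == r)) && (!p || (q == (q -> r)))): β-rule — branch into F !(!q || ((!q && !p) == r))  //  F (!p || (q == (q -> r))).
      branch 1.1 (add F !(!q || ((!q && !p) == r))):
        F !(!q || ((!q && !p) == r)): β-rule — branch into T !q  //  T ((!q && !p) == r).
          branch 1.1.1 (add T !q):
            ○ open, literals {q=false}.
          branch 1.1.2 (add T ((!q && !p) == r)):
            T ((!q && !p) == r): β-rule — branch into T (!q && !p), T r  //  F (!q && !p), F r.
              branch 1.1.2.1 (add T (!q && !p), T r):
                T (!q && !p): α-rule — add T !q, T !p.
                ○ open, literals {p=false, q=false, r=true}.
              branch 1.1.2.2 (add F (!q && !p), F r):
                F (!q && !p): β-rule — branch into F !q  //  F !p.
                  branch 1.1.2.2.1 (add F !q):
                    ○ open, literals {q=true, r=false}.
                  branch 1.1.2.2.2 (add F !p):
                    ○ open, literals {p=true, r=false}.
      branch 1.2 (add F (!p || (q == (q -> r)))):
        F (!p || (q == (q -> r))): α-rule — add F !p, F (q == (q -> r)).
        F (q == (q -> r)): β-rule — branch into T q, F (q -> r)  //  F q, T (q -> r).
          branch 1.2.1 (add T q, F (q -> r)):
            F (q -> r): α-rule — add T q, F r.
            ○ open, literals {p=true, q=true, r=false}.
          branch 1.2.2 (add F q, T (q -> r)):
            T (q -> r): β-rule — branch into F q  //  T r.
              branch 1.2.2.1 (add F q):
                ○ open, literals {p=true, q=false}.
              branch 1.2.2.2 (add T r):
                ○ open, literals {p=true, q=false, r=true}.
  branch 2 (add T !(t && t)):
    T !(t && t): β-rule — branch into F t  //  F t.
      branch 2.1 (add F t):
        ○ open, literals {t=false}.
      branch 2.2 (add F t):
        ○ open, literals {t=false}.
0 branches closed, 9 open.
Each open branch fixes some atoms; the unmentioned ones are free. Counting distinct full assignments: branch {q=false} (p, r, s, t) contributes 16 new; branch {p=false, q=false, r=true} (s, t) contributes 0 new; branch {q=true, r=false} (p, s, t) contributes 8 new; branch {p=true, r=false} (q, s, t) contributes 0 new; branch {p=true, q=true, r=false} (s, t) contributes 0 new; branch {p=true, q=false} (r, s, t) contributes 0 new; branch {p=true, q=false, r=true} (s, t) contributes 0 new; branch {t=false} (p, q, r, s) contributes 4 new; branch {t=false} (p, q, r, s) contributes 0 new. Total: 28.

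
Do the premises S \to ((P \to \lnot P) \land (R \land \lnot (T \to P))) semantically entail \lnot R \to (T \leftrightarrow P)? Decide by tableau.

No

Initial set: {T (S \to ((P \to \lnot P) \land (R \land \lnot (T \to P)))); F (\lnot R \to (T \leftrightarrow P))}.
F (\lnot R \to (T \leftrightarrow P)): α-rule — add T \lnot R, F (T \leftrightarrow P).
T (S \to ((P \to \lnot P) \land (R \land \lnot (T \to P)))): β-rule — branch into F S  //  T ((P \to \lnot P) \land (R \land \lnot (T \to P))).
  branch 1 (add F S):
    F (T \leftrightarrow P): β-rule — branch into T T, F P  //  F T, T P.
      branch 1.1 (add T T, F P):
        ○ open, literals {P=F, R=F, S=F, T=T}.
      branch 1.2 (add F T, T P):
        ○ open, literals {P=T, R=F, S=F, T=F}.
  branch 2 (add T ((P \to \lnot P) \land (R \land \lnot (T \to P)))):
    T ((P \to \lnot P) \land (R \land \lnot (T \to P))): α-rule — add T (P \to \lnot P), T (R \land \lnot (T \to P)).
    T (R \land \lnot (T \to P)): α-rule — add T R, T \lnot (T \to P).
    × closes — contains both R and \lnot R.
1 branch closed, 2 open.
An open branch gives a countermodel: P=F, R=F, S=F, T=T (unmentioned atoms arbitrary); the premises hold there but the conclusion fails.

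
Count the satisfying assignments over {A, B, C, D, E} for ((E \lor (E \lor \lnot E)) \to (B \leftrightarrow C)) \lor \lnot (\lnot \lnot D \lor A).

20

Initial set: {(((E \lor (E \lor \lnot E)) \to (B \leftrightarrow C)) \lor \lnot (\lnot \lnot D \lor A))}.
(((E \lor (E \lor \lnot E)) \to (B \leftrightarrow C)) \lor \lnot (\lnot \lnot D \lor A)): β-rule — branch into ((E \lor (E \lor \lnot E)) \to (B \leftrightarrow C))  //  \lnot (\lnot \lnot D \lor A).
  branch 1 (add ((E \lor (E \lor \lnot E)) \to (B \leftrightarrow C))):
    ((E \lor (E \lor \lnot E)) \to (B \leftrightarrow C)): β-rule — branch into \lnot (E \lor (E \lor \lnot E))  //  (B \leftrightarrow C).
      branch 1.1 (add \lnot (E \lor (E \lor \lnot E))):
        \lnot (E \lor (E \lor \lnot E)): α-rule — add \lnot E, \lnot (E \lor \lnot E).
        \lnot (E \lor \lnot E): α-rule — add \lnot E, \lnot \lnot E.
        × closes — contains both E and \lnot E.
      branch 1.2 (add (B \leftrightarrow C)):
        (B \leftrightarrow C): β-rule — branch into B, C  //  \lnot B, \lnot C.
          branch 1.2.1 (add B, C):
            ○ open, literals {B=T, C=T}.
          branch 1.2.2 (add \lnot B, \lnot C):
            ○ open, literals {B=F, C=F}.
  branch 2 (add \lnot (\lnot \lnot D \lor A)):
    \lnot (\lnot \lnot D \lor A): α-rule — add \lnot \lnot \lnot D, \lnot A.
    \lnot \lnot \lnot D: drop double negation, giving \lnot D.
    ○ open, literals {A=F, D=F}.
1 branch closed, 3 open.
Each open branch fixes some atoms; the unmentioned ones are free. Counting distinct full assignments: branch {B=T, C=T} (A, D, E) contributes 8 new; branch {B=F, C=F} (A, D, E) contributes 8 new; branch {A=F, D=F} (B, C, E) contributes 4 new. Total: 20.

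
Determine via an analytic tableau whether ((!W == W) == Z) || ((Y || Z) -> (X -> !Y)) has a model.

Satisfiable

Initial set: {(((!W == W) == Z) || ((Y || Z) -> (X -> !Y)))}.
(((!W == W) == Z) || ((Y || Z) -> (X -> !Y))): β-rule — branch into ((!W == W) == Z)  //  ((Y || Z) -> (X -> !Y)).
  branch 1 (add ((!W == W) == Z)):
    ((!W == W) == Z): β-rule — branch into (!W == W), Z  //  !(!W == W), !Z.
      branch 1.1 (add (!W == W), Z):
        (!W == W): β-rule — branch into !W, W  //  !!W, !W.
          branch 1.1.1 (add !W, W):
            × closes — contains both W and !W.
          branch 1.1.2 (add !!W, !W):
            × closes — contains both W and !W.
      branch 1.2 (add !(!W == W), !Z):
        !(!W == W): β-rule — branch into !W, !W  //  !!W, W.
          branch 1.2.1 (add !W, !W):
            ○ open, literals {W=F, Z=F}.
          branch 1.2.2 (add !!W, W):
            ○ open, literals {W=T, Z=F}.
  branch 2 (add ((Y || Z) -> (X -> !Y))):
    ((Y || Z) -> (X -> !Y)): β-rule — branch into !(Y || Z)  //  (X -> !Y).
      branch 2.1 (add !(Y || Z)):
        !(Y || Z): α-rule — add !Y, !Z.
        ○ open, literals {Y=F, Z=F}.
      branch 2.2 (add (X -> !Y)):
        (X -> !Y): β-rule — branch into !X  //  !Y.
          branch 2.2.1 (add !X):
            ○ open, literals {X=F}.
          branch 2.2.2 (add !Y):
            ○ open, literals {Y=F}.
2 branches closed, 5 open.
An open branch gives a satisfying assignment: W=F, Z=F.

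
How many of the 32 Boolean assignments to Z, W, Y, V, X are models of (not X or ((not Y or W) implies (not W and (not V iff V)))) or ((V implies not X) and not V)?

26

Initial set: {T ((not X or ((not Y or W) implies (not W and (not V iff V)))) or ((V implies not X) and not V))}.
T ((not X or ((not Y or W) implies (not W and (not V iff V)))) or ((V implies not X) and not V)): β-rule — branch into T (not X or ((not Y or W) implies (not W and (not V iff V))))  //  T ((V implies not X) and not V).
  branch 1 (add T (not X or ((not Y or W) implies (not W and (not V iff V))))):
    T (not X or ((not Y or W) implies (not W and (not V iff V)))): β-rule — branch into T not X  //  T ((not Y or W) implies (not W and (not V iff V))).
      branch 1.1 (add T not X):
        ○ open, literals {X=F}.
      branch 1.2 (add T ((not Y or W) implies (not W and (not V iff V)))):
        T ((not Y or W) implies (not W and (not V iff V))): β-rule — branch into F (not Y or W)  //  T (not W and (not V iff V)).
          branch 1.2.1 (add F (not Y or W)):
            F (not Y or W): α-rule — add F not Y, F W.
            ○ open, literals {W=F, Y=T}.
          branch 1.2.2 (add T (not W and (not V iff V))):
            T (not W and (not V iff V)): α-rule — add T not W, T (not V iff V).
            T (not V iff V): β-rule — branch into T not V, T V  //  F not V, F V.
              branch 1.2.2.1 (add T not V, T V):
                × closes — contains both V and not V.
              branch 1.2.2.2 (add F not V, F V):
                × closes — contains both V and not V.
  branch 2 (add T ((V implies not X) and not V)):
    T ((V implies not X) and not V): α-rule — add T (V implies not X), T not V.
    T (V implies not X): β-rule — branch into F V  //  T not X.
      branch 2.1 (add F V):
        ○ open, literals {V=F}.
      branch 2.2 (add T not X):
        ○ open, literals {V=F, X=F}.
2 branches closed, 4 open.
Each open branch fixes some atoms; the unmentioned ones are free. Counting distinct full assignments: branch {X=F} (Z, W, Y, V) contributes 16 new; branch {W=F, Y=T} (Z, V, X) contributes 4 new; branch {V=F} (Z, W, Y, X) contributes 6 new; branch {V=F, X=F} (Z, W, Y) contributes 0 new. Total: 26.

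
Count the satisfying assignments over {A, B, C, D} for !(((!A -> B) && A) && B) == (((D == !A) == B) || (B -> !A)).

14

Initial set: {(!(((!A -> B) && A) && B) == (((D == !A) == B) || (B -> !A)))}.
(!(((!A -> B) && A) && B) == (((D == !A) == B) || (B -> !A))): β-rule — branch into !(((!A -> B) && A) && B), (((D == !A) == B) || (B -> !A))  //  !!(((!A -> B) && A) && B), !(((D == !A) == B) || (B -> !A)).
  branch 1 (add !(((!A -> B) && A) && B), (((D == !A) == B) || (B -> !A))):
    !(((!A -> B) && A) && B): β-rule — branch into !((!A -> B) && A)  //  !B.
      branch 1.1 (add !((!A -> B) && A)):
        (((D == !A) == B) || (B -> !A)): β-rule — branch into ((D == !A) == B)  //  (B -> !A).
          branch 1.1.1 (add ((D == !A) == B)):
            !((!A -> B) && A): β-rule — branch into !(!A -> B)  //  !A.
              branch 1.1.1.1 (add !(!A -> B)):
                !(!A -> B): α-rule — add !A, !B.
                ((D == !A) == B): β-rule — branch into (D == !A), B  //  !(D == !A), !B.
                  branch 1.1.1.1.1 (add (D == !A), B):
                    × closes — contains both B and !B.
                  branch 1.1.1.1.2 (add !(D == !A), !B):
                    !(D == !A): β-rule — branch into D, !!A  //  !D, !A.
                      branch 1.1.1.1.2.1 (add D, !!A):
                        × closes — contains both A and !A.
                      branch 1.1.1.1.2.2 (add !D, !A):
                        ○ open, literals {A=0, B=0, D=0}.
              branch 1.1.1.2 (add !A):
                ((D == !A) == B): β-rule — branch into (D == !A), B  //  !(D == !A), !B.
                  branch 1.1.1.2.1 (add (D == !A), B):
                    (D == !A): β-rule — branch into D, !A  //  !D, !!A.
                      branch 1.1.1.2.1.1 (add D, !A):
                        ○ open, literals {A=0, B=1, D=1}.
                      branch 1.1.1.2.1.2 (add !D, !!A):
                        × closes — contains both A and !A.
                  branch 1.1.1.2.2 (add !(D == !A), !B):
                    !(D == !A): β-rule — branch into D, !!A  //  !D, !A.
                      branch 1.1.1.2.2.1 (add D, !!A):
                        × closes — contains both A and !A.
                      branch 1.1.1.2.2.2 (add !D, !A):
                        ○ open, literals {A=0, B=0, D=0}.
          branch 1.1.2 (add (B -> !A)):
            !((!A -> B) && A): β-rule — branch into !(!A -> B)  //  !A.
              branch 1.1.2.1 (add !(!A -> B)):
                !(!A -> B): α-rule — add !A, !B.
                (B -> !A): β-rule — branch into !B  //  !A.
                  branch 1.1.2.1.1 (add !B):
                    ○ open, literals {A=0, B=0}.
                  branch 1.1.2.1.2 (add !A):
                    ○ open, literals {A=0, B=0}.
              branch 1.1.2.2 (add !A):
                (B -> !A): β-rule — branch into !B  //  !A.
                  branch 1.1.2.2.1 (add !B):
                    ○ open, literals {A=0, B=0}.
                  branch 1.1.2.2.2 (add !A):
                    ○ open, literals {A=0}.
      branch 1.2 (add !B):
        (((D == !A) == B) || (B -> !A)): β-rule — branch into ((D == !A) == B)  //  (B -> !A).
          branch 1.2.1 (add ((D == !A) == B)):
            ((D == !A) == B): β-rule — branch into (D == !A), B  //  !(D == !A), !B.
              branch 1.2.1.1 (add (D == !A), B):
                × closes — contains both B and !B.
              branch 1.2.1.2 (add !(D == !A), !B):
                !(D == !A): β-rule — branch into D, !!A  //  !D, !A.
                  branch 1.2.1.2.1 (add D, !!A):
                    ○ open, literals {A=1, B=0, D=1}.
                  branch 1.2.1.2.2 (add !D, !A):
                    ○ open, literals {A=0, B=0, D=0}.
          branch 1.2.2 (add (B -> !A)):
            (B -> !A): β-rule — branch into !B  //  !A.
              branch 1.2.2.1 (add !B):
                ○ open, literals {B=0}.
              branch 1.2.2.2 (add !A):
                ○ open, literals {A=0, B=0}.
  branch 2 (add !!(((!A -> B) && A) && B), !(((D == !A) == B) || (B -> !A))):
    !!(((!A -> B) && A) && B): α-rule — add ((!A -> B) && A), B.
    !(((D == !A) == B) || (B -> !A)): α-rule — add !((D == !A) == B), !(B -> !A).
    ((!A -> B) && A): α-rule — add (!A -> B), A.
    !(B -> !A): α-rule — add B, !!A.
    !((D == !A) == B): β-rule — branch into (D == !A), !B  //  !(D == !A), B.
      branch 2.1 (add (D == !A), !B):
        × closes — contains both B and !B.
      branch 2.2 (add !(D == !A), B):
        (!A -> B): β-rule — branch into !!A  //  B.
          branch 2.2.1 (add !!A):
            !(D == !A): β-rule — branch into D, !!A  //  !D, !A.
              branch 2.2.1.1 (add D, !!A):
                ○ open, literals {A=1, B=1, D=1}.
              branch 2.2.1.2 (add !D, !A):
                × closes — contains both A and !A.
          branch 2.2.2 (add B):
            !(D == !A): β-rule — branch into D, !!A  //  !D, !A.
              branch 2.2.2.1 (add D, !!A):
                ○ open, literals {A=1, B=1, D=1}.
              branch 2.2.2.2 (add !D, !A):
                × closes — contains both A and !A.
8 branches closed, 13 open.
Each open branch fixes some atoms; the unmentioned ones are free. Counting distinct full assignments: branch {A=0, B=0, D=0} (C) contributes 2 new; branch {A=0, B=1, D=1} (C) contributes 2 new; branch {A=0, B=0, D=0} (C) contributes 0 new; branch {A=0, B=0} (C, D) contributes 2 new; branch {A=0, B=0} (C, D) contributes 0 new; branch {A=0, B=0} (C, D) contributes 0 new; branch {A=0} (B, C, D) contributes 2 new; branch {A=1, B=0, D=1} (C) contributes 2 new; branch {A=0, B=0, D=0} (C) contributes 0 new; branch {B=0} (A, C, D) contributes 2 new; branch {A=0, B=0} (C, D) contributes 0 new; branch {A=1, B=1, D=1} (C) contributes 2 new; branch {A=1, B=1, D=1} (C) contributes 0 new. Total: 14.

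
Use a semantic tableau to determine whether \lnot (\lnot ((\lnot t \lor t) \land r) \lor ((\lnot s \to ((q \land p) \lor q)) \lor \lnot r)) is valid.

Assume the negation and expand:
Initial set: {\lnot \lnot (\lnot ((\lnot t \lor t) \land r) \lor ((\lnot s \to ((q \land p) \lor q)) \lor \lnot r))}.
\lnot \lnot (\lnot ((\lnot t \lor t) \land r) \lor ((\lnot s \to ((q \land p) \lor q)) \lor \lnot r)): β-rule — branch into \lnot ((\lnot t \lor t) \land r)  //  ((\lnot s \to ((q \land p) \lor q)) \lor \lnot r).
  branch 1 (add \lnot ((\lnot t \lor t) \land r)):
    \lnot ((\lnot t \lor t) \land r): β-rule — branch into \lnot (\lnot t \lor t)  //  \lnot r.
      branch 1.1 (add \lnot (\lnot t \lor t)):
        \lnot (\lnot t \lor t): α-rule — add \lnot \lnot t, \lnot t.
        × closes — contains both t and \lnot t.
      branch 1.2 (add \lnot r):
        ○ open, literals {r=false}.
  branch 2 (add ((\lnot s \to ((q \land p) \lor q)) \lor \lnot r)):
    ((\lnot s \to ((q \land p) \lor q)) \lor \lnot r): β-rule — branch into (\lnot s \to ((q \land p) \lor q))  //  \lnot r.
      branch 2.1 (add (\lnot s \to ((q \land p) \lor q))):
        (\lnot s \to ((q \land p) \lor q)): β-rule — branch into \lnot \lnot s  //  ((q \land p) \lor q).
          branch 2.1.1 (add \lnot \lnot s):
            ○ open, literals {s=true}.
          branch 2.1.2 (add ((q \land p) \lor q)):
            ((q \land p) \lor q): β-rule — branch into (q \land p)  //  q.
              branch 2.1.2.1 (add (q \land p)):
                (q \land p): α-rule — add q, p.
                ○ open, literals {p=true, q=true}.
              branch 2.1.2.2 (add q):
                ○ open, literals {q=true}.
      branch 2.2 (add \lnot r):
        ○ open, literals {r=false}.
1 branch closed, 5 open.
An open branch gives a countermodel: r=false (unmentioned atoms arbitrary); under it the original formula is false.

Not valid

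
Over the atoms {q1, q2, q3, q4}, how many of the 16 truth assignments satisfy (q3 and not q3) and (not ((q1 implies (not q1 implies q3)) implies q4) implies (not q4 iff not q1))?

0

Initial set: {((q3 and not q3) and (not ((q1 implies (not q1 implies q3)) implies q4) implies (not q4 iff not q1)))}.
((q3 and not q3) and (not ((q1 implies (not q1 implies q3)) implies q4) implies (not q4 iff not q1))): α-rule — add (q3 and not q3), (not ((q1 implies (not q1 implies q3)) implies q4) implies (not q4 iff not q1)).
(q3 and not q3): α-rule — add q3, not q3.
× closes — contains both q3 and not q3.
All 1 branch closes.
No open branches: the formula has 0 satisfying assignments.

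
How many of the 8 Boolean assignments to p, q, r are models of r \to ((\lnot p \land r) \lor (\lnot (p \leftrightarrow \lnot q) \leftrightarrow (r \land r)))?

7

Initial set: {(r \to ((\lnot p \land r) \lor (\lnot (p \leftrightarrow \lnot q) \leftrightarrow (r \land r))))}.
(r \to ((\lnot p \land r) \lor (\lnot (p \leftrightarrow \lnot q) \leftrightarrow (r \land r)))): β-rule — branch into \lnot r  //  ((\lnot p \land r) \lor (\lnot (p \leftrightarrow \lnot q) \leftrightarrow (r \land r))).
  branch 1 (add \lnot r):
    ○ open, literals {r=0}.
  branch 2 (add ((\lnot p \land r) \lor (\lnot (p \leftrightarrow \lnot q) \leftrightarrow (r \land r)))):
    ((\lnot p \land r) \lor (\lnot (p \leftrightarrow \lnot q) \leftrightarrow (r \land r))): β-rule — branch into (\lnot p \land r)  //  (\lnot (p \leftrightarrow \lnot q) \leftrightarrow (r \land r)).
      branch 2.1 (add (\lnot p \land r)):
        (\lnot p \land r): α-rule — add \lnot p, r.
        ○ open, literals {p=0, r=1}.
      branch 2.2 (add (\lnot (p \leftrightarrow \lnot q) \leftrightarrow (r \land r))):
        (\lnot (p \leftrightarrow \lnot q) \leftrightarrow (r \land r)): β-rule — branch into \lnot (p \leftrightarrow \lnot q), (r \land r)  //  \lnot \lnot (p \leftrightarrow \lnot q), \lnot (r \land r).
          branch 2.2.1 (add \lnot (p \leftrightarrow \lnot q), (r \land r)):
            (r \land r): α-rule — add r, r.
            \lnot (p \leftrightarrow \lnot q): β-rule — branch into p, \lnot \lnot q  //  \lnot p, \lnot q.
              branch 2.2.1.1 (add p, \lnot \lnot q):
                ○ open, literals {p=1, q=1, r=1}.
              branch 2.2.1.2 (add \lnot p, \lnot q):
                ○ open, literals {p=0, q=0, r=1}.
          branch 2.2.2 (add \lnot \lnot (p \leftrightarrow \lnot q), \lnot (r \land r)):
            \lnot \lnot (p \leftrightarrow \lnot q): β-rule — branch into p, \lnot q  //  \lnot p, \lnot \lnot q.
              branch 2.2.2.1 (add p, \lnot q):
                \lnot (r \land r): β-rule — branch into \lnot r  //  \lnot r.
                  branch 2.2.2.1.1 (add \lnot r):
                    ○ open, literals {p=1, q=0, r=0}.
                  branch 2.2.2.1.2 (add \lnot r):
                    ○ open, literals {p=1, q=0, r=0}.
              branch 2.2.2.2 (add \lnot p, \lnot \lnot q):
                \lnot (r \land r): β-rule — branch into \lnot r  //  \lnot r.
                  branch 2.2.2.2.1 (add \lnot r):
                    ○ open, literals {p=0, q=1, r=0}.
                  branch 2.2.2.2.2 (add \lnot r):
                    ○ open, literals {p=0, q=1, r=0}.
0 branches closed, 8 open.
Each open branch fixes some atoms; the unmentioned ones are free. Counting distinct full assignments: branch {r=0} (p, q) contributes 4 new; branch {p=0, r=1} (q) contributes 2 new; branch {p=1, q=1, r=1} (none free) contributes 1 new; branch {p=0, q=0, r=1} (none free) contributes 0 new; branch {p=1, q=0, r=0} (none free) contributes 0 new; branch {p=1, q=0, r=0} (none free) contributes 0 new; branch {p=0, q=1, r=0} (none free) contributes 0 new; branch {p=0, q=1, r=0} (none free) contributes 0 new. Total: 7.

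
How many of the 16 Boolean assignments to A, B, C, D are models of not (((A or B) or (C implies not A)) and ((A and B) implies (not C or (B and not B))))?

2

Initial set: {T not (((A or B) or (C implies not A)) and ((A and B) implies (not C or (B and not B))))}.
T not (((A or B) or (C implies not A)) and ((A and B) implies (not C or (B and not B)))): β-rule — branch into F ((A or B) or (C implies not A))  //  F ((A and B) implies (not C or (B and not B))).
  branch 1 (add F ((A or B) or (C implies not A))):
    F ((A or B) or (C implies not A)): α-rule — add F (A or B), F (C implies not A).
    F (A or B): α-rule — add F A, F B.
    F (C implies not A): α-rule — add T C, F not A.
    × closes — contains both A and not A.
  branch 2 (add F ((A and B) implies (not C or (B and not B)))):
    F ((A and B) implies (not C or (B and not B))): α-rule — add T (A and B), F (not C or (B and not B)).
    T (A and B): α-rule — add T A, T B.
    F (not C or (B and not B)): α-rule — add F not C, F (B and not B).
    F (B and not B): β-rule — branch into F B  //  F not B.
      branch 2.1 (add F B):
        × closes — contains both B and not B.
      branch 2.2 (add F not B):
        ○ open, literals {A=T, B=T, C=T}.
2 branches closed, 1 open.
Each open branch fixes some atoms; the unmentioned ones are free. Counting distinct full assignments: branch {A=T, B=T, C=T} (D) contributes 2 new. Total: 2.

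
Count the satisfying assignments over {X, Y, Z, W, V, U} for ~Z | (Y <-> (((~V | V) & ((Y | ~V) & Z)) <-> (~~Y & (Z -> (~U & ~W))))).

44

Initial set: {(~Z | (Y <-> (((~V | V) & ((Y | ~V) & Z)) <-> (~~Y & (Z -> (~U & ~W))))))}.
(~Z | (Y <-> (((~V | V) & ((Y | ~V) & Z)) <-> (~~Y & (Z -> (~U & ~W)))))): β-rule — branch into ~Z  //  (Y <-> (((~V | V) & ((Y | ~V) & Z)) <-> (~~Y & (Z -> (~U & ~W))))).
  branch 1 (add ~Z):
    ○ open, literals {Z=0}.
  branch 2 (add (Y <-> (((~V | V) & ((Y | ~V) & Z)) <-> (~~Y & (Z -> (~U & ~W)))))):
    (Y <-> (((~V | V) & ((Y | ~V) & Z)) <-> (~~Y & (Z -> (~U & ~W))))): β-rule — branch into Y, (((~V | V) & ((Y | ~V) & Z)) <-> (~~Y & (Z -> (~U & ~W))))  //  ~Y, ~(((~V | V) & ((Y | ~V) & Z)) <-> (~~Y & (Z -> (~U & ~W)))).
      branch 2.1 (add Y, (((~V | V) & ((Y | ~V) & Z)) <-> (~~Y & (Z -> (~U & ~W))))):
        (((~V | V) & ((Y | ~V) & Z)) <-> (~~Y & (Z -> (~U & ~W)))): β-rule — branch into ((~V | V) & ((Y | ~V) & Z)), (~~Y & (Z -> (~U & ~W)))  //  ~((~V | V) & ((Y | ~V) & Z)), ~(~~Y & (Z -> (~U & ~W))).
          branch 2.1.1 (add ((~V | V) & ((Y | ~V) & Z)), (~~Y & (Z -> (~U & ~W)))):
            ((~V | V) & ((Y | ~V) & Z)): α-rule — add (~V | V), ((Y | ~V) & Z).
            (~~Y & (Z -> (~U & ~W))): α-rule — add ~~Y, (Z -> (~U & ~W)).
            ((Y | ~V) & Z): α-rule — add (Y | ~V), Z.
            ~~Y: drop double negation, giving Y.
            (~V | V): β-rule — branch into ~V  //  V.
              branch 2.1.1.1 (add ~V):
                (Z -> (~U & ~W)): β-rule — branch into ~Z  //  (~U & ~W).
                  branch 2.1.1.1.1 (add ~Z):
                    × closes — contains both Z and ~Z.
                  branch 2.1.1.1.2 (add (~U & ~W)):
                    (~U & ~W): α-rule — add ~U, ~W.
                    (Y | ~V): β-rule — branch into Y  //  ~V.
                      branch 2.1.1.1.2.1 (add Y):
                        ○ open, literals {U=0, V=0, W=0, Y=1, Z=1}.
                      branch 2.1.1.1.2.2 (add ~V):
                        ○ open, literals {U=0, V=0, W=0, Y=1, Z=1}.
              branch 2.1.1.2 (add V):
                (Z -> (~U & ~W)): β-rule — branch into ~Z  //  (~U & ~W).
                  branch 2.1.1.2.1 (add ~Z):
                    × closes — contains both Z and ~Z.
                  branch 2.1.1.2.2 (add (~U & ~W)):
                    (~U & ~W): α-rule — add ~U, ~W.
                    (Y | ~V): β-rule — branch into Y  //  ~V.
                      branch 2.1.1.2.2.1 (add Y):
                        ○ open, literals {U=0, V=1, W=0, Y=1, Z=1}.
                      branch 2.1.1.2.2.2 (add ~V):
                        × closes — contains both V and ~V.
          branch 2.1.2 (add ~((~V | V) & ((Y | ~V) & Z)), ~(~~Y & (Z -> (~U & ~W)))):
            ~((~V | V) & ((Y | ~V) & Z)): β-rule — branch into ~(~V | V)  //  ~((Y | ~V) & Z).
              branch 2.1.2.1 (add ~(~V | V)):
                ~(~V | V): α-rule — add ~~V, ~V.
                × closes — contains both V and ~V.
              branch 2.1.2.2 (add ~((Y | ~V) & Z)):
                ~(~~Y & (Z -> (~U & ~W))): β-rule — branch into ~~~Y  //  ~(Z -> (~U & ~W)).
                  branch 2.1.2.2.1 (add ~~~Y):
                    ~~~Y: drop double negation, giving ~Y.
                    × closes — contains both Y and ~Y.
                  branch 2.1.2.2.2 (add ~(Z -> (~U & ~W))):
                    ~(Z -> (~U & ~W)): α-rule — add Z, ~(~U & ~W).
                    ~((Y | ~V) & Z): β-rule — branch into ~(Y | ~V)  //  ~Z.
                      branch 2.1.2.2.2.1 (add ~(Y | ~V)):
                        ~(Y | ~V): α-rule — add ~Y, ~~V.
                        × closes — contains both Y and ~Y.
                      branch 2.1.2.2.2.2 (add ~Z):
                        × closes — contains both Z and ~Z.
      branch 2.2 (add ~Y, ~(((~V | V) & ((Y | ~V) & Z)) <-> (~~Y & (Z -> (~U & ~W))))):
        ~(((~V | V) & ((Y | ~V) & Z)) <-> (~~Y & (Z -> (~U & ~W)))): β-rule — branch into ((~V | V) & ((Y | ~V) & Z)), ~(~~Y & (Z -> (~U & ~W)))  //  ~((~V | V) & ((Y | ~V) & Z)), (~~Y & (Z -> (~U & ~W))).
          branch 2.2.1 (add ((~V | V) & ((Y | ~V) & Z)), ~(~~Y & (Z -> (~U & ~W)))):
            ((~V | V) & ((Y | ~V) & Z)): α-rule — add (~V | V), ((Y | ~V) & Z).
            ((Y | ~V) & Z): α-rule — add (Y | ~V), Z.
            ~(~~Y & (Z -> (~U & ~W))): β-rule — branch into ~~~Y  //  ~(Z -> (~U & ~W)).
              branch 2.2.1.1 (add ~~~Y):
                ~~~Y: drop double negation, giving ~Y.
                (~V | V): β-rule — branch into ~V  //  V.
                  branch 2.2.1.1.1 (add ~V):
                    (Y | ~V): β-rule — branch into Y  //  ~V.
                      branch 2.2.1.1.1.1 (add Y):
                        × closes — contains both Y and ~Y.
                      branch 2.2.1.1.1.2 (add ~V):
                        ○ open, literals {V=0, Y=0, Z=1}.
                  branch 2.2.1.1.2 (add V):
                    (Y | ~V): β-rule — branch into Y  //  ~V.
                      branch 2.2.1.1.2.1 (add Y):
                        × closes — contains both Y and ~Y.
                      branch 2.2.1.1.2.2 (add ~V):
                        × closes — contains both V and ~V.
              branch 2.2.1.2 (add ~(Z -> (~U & ~W))):
                ~(Z -> (~U & ~W)): α-rule — add Z, ~(~U & ~W).
                (~V | V): β-rule — branch into ~V  //  V.
                  branch 2.2.1.2.1 (add ~V):
                    (Y | ~V): β-rule — branch into Y  //  ~V.
                      branch 2.2.1.2.1.1 (add Y):
                        × closes — contains both Y and ~Y.
                      branch 2.2.1.2.1.2 (add ~V):
                        ~(~U & ~W): β-rule — branch into ~~U  //  ~~W.
                          branch 2.2.1.2.1.2.1 (add ~~U):
                            ○ open, literals {U=1, V=0, Y=0, Z=1}.
                          branch 2.2.1.2.1.2.2 (add ~~W):
                            ○ open, literals {V=0, W=1, Y=0, Z=1}.
                  branch 2.2.1.2.2 (add V):
                    (Y | ~V): β-rule — branch into Y  //  ~V.
                      branch 2.2.1.2.2.1 (add Y):
                        × closes — contains both Y and ~Y.
                      branch 2.2.1.2.2.2 (add ~V):
                        × closes — contains both V and ~V.
          branch 2.2.2 (add ~((~V | V) & ((Y | ~V) & Z)), (~~Y & (Z -> (~U & ~W)))):
            (~~Y & (Z -> (~U & ~W))): α-rule — add ~~Y, (Z -> (~U & ~W)).
            ~~Y: drop double negation, giving Y.
            × closes — contains both Y and ~Y.
14 branches closed, 7 open.
Each open branch fixes some atoms; the unmentioned ones are free. Counting distinct full assignments: branch {Z=0} (X, Y, W, V, U) contributes 32 new; branch {U=0, V=0, W=0, Y=1, Z=1} (X) contributes 2 new; branch {U=0, V=0, W=0, Y=1, Z=1} (X) contributes 0 new; branch {U=0, V=1, W=0, Y=1, Z=1} (X) contributes 2 new; branch {V=0, Y=0, Z=1} (X, W, U) contributes 8 new; branch {U=1, V=0, Y=0, Z=1} (X, W) contributes 0 new; branch {V=0, W=1, Y=0, Z=1} (X, U) contributes 0 new. Total: 44.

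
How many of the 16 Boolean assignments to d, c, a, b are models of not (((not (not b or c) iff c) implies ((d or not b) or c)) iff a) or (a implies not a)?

8

Initial set: {(not (((not (not b or c) iff c) implies ((d or not b) or c)) iff a) or (a implies not a))}.
(not (((not (not b or c) iff c) implies ((d or not b) or c)) iff a) or (a implies not a)): β-rule — branch into not (((not (not b or c) iff c) implies ((d or not b) or c)) iff a)  //  (a implies not a).
  branch 1 (add not (((not (not b or c) iff c) implies ((d or not b) or c)) iff a)):
    not (((not (not b or c) iff c) implies ((d or not b) or c)) iff a): β-rule — branch into ((not (not b or c) iff c) implies ((d or not b) or c)), not a  //  not ((not (not b or c) iff c) implies ((d or not b) or c)), a.
      branch 1.1 (add ((not (not b or c) iff c) implies ((d or not b) or c)), not a):
        ((not (not b or c) iff c) implies ((d or not b) or c)): β-rule — branch into not (not (not b or c) iff c)  //  ((d or not b) or c).
          branch 1.1.1 (add not (not (not b or c) iff c)):
            not (not (not b or c) iff c): β-rule — branch into not (not b or c), not c  //  not not (not b or c), c.
              branch 1.1.1.1 (add not (not b or c), not c):
                not (not b or c): α-rule — add not not b, not c.
                ○ open, literals {a=false, b=true, c=false}.
              branch 1.1.1.2 (add not not (not b or c), c):
                not not (not b or c): β-rule — branch into not b  //  c.
                  branch 1.1.1.2.1 (add not b):
                    ○ open, literals {a=false, b=false, c=true}.
                  branch 1.1.1.2.2 (add c):
                    ○ open, literals {a=false, c=true}.
          branch 1.1.2 (add ((d or not b) or c)):
            ((d or not b) or c): β-rule — branch into (d or not b)  //  c.
              branch 1.1.2.1 (add (d or not b)):
                (d or not b): β-rule — branch into d  //  not b.
                  branch 1.1.2.1.1 (add d):
                    ○ open, literals {a=false, d=true}.
                  branch 1.1.2.1.2 (add not b):
                    ○ open, literals {a=false, b=false}.
              branch 1.1.2.2 (add c):
                ○ open, literals {a=false, c=true}.
      branch 1.2 (add not ((not (not b or c) iff c) implies ((d or not b) or c)), a):
        not ((not (not b or c) iff c) implies ((d or not b) or c)): α-rule — add (not (not b or c) iff c), not ((d or not b) or c).
        not ((d or not b) or c): α-rule — add not (d or not b), not c.
        not (d or not b): α-rule — add not d, not not b.
        (not (not b or c) iff c): β-rule — branch into not (not b or c), c  //  not not (not b or c), not c.
          branch 1.2.1 (add not (not b or c), c):
            × closes — contains both c and not c.
          branch 1.2.2 (add not not (not b or c), not c):
            not not (not b or c): β-rule — branch into not b  //  c.
              branch 1.2.2.1 (add not b):
                × closes — contains both b and not b.
              branch 1.2.2.2 (add c):
                × closes — contains both c and not c.
  branch 2 (add (a implies not a)):
    (a implies not a): β-rule — branch into not a  //  not a.
      branch 2.1 (add not a):
        ○ open, literals {a=false}.
      branch 2.2 (add not a):
        ○ open, literals {a=false}.
3 branches closed, 8 open.
Each open branch fixes some atoms; the unmentioned ones are free. Counting distinct full assignments: branch {a=false, b=true, c=false} (d) contributes 2 new; branch {a=false, b=false, c=true} (d) contributes 2 new; branch {a=false, c=true} (d, b) contributes 2 new; branch {a=false, d=true} (c, b) contributes 1 new; branch {a=false, b=false} (d, c) contributes 1 new; branch {a=false, c=true} (d, b) contributes 0 new; branch {a=false} (d, c, b) contributes 0 new; branch {a=false} (d, c, b) contributes 0 new. Total: 8.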